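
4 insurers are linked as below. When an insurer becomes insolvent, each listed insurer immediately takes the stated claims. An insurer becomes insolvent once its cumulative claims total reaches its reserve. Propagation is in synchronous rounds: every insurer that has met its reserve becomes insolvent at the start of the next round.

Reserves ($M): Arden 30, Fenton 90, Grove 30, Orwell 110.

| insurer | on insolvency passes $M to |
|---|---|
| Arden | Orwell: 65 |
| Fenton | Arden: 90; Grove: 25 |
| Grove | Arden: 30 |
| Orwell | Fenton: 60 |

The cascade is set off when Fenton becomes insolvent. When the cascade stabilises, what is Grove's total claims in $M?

Round 1 — Fenton becomes insolvent (initial).
  Arden: +90 → 90 ≥ 30
  Grove: +25 → 25 < 30
Round 2 — Arden becomes insolvent.
  Orwell: +65 → 65 < 110
No further insolvencies.

25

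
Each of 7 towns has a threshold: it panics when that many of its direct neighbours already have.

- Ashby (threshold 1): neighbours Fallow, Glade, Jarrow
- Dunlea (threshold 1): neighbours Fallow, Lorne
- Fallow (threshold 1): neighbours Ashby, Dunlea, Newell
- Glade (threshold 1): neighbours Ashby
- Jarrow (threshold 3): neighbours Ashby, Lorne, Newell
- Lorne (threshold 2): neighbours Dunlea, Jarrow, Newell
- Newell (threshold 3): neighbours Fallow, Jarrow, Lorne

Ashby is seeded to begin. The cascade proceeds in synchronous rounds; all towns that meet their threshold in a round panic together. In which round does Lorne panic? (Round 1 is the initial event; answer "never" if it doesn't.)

never

Round 1 — Ashby panics (initial).
Round 2 — checking thresholds:
  Fallow: 1 of 3 neighbours ≥ 1, panics.
  Glade: 1 of 1 neighbours ≥ 1, panics.
  Jarrow: 1 of 3 neighbours < 3, below threshold.
Round 3 — checking thresholds:
  Dunlea: 1 of 2 neighbours ≥ 1, panics.
  Jarrow: 1 of 3 neighbours < 3, below threshold.
  Newell: 1 of 3 neighbours < 3, below threshold.
Round 4 — no new panics; cascade stops.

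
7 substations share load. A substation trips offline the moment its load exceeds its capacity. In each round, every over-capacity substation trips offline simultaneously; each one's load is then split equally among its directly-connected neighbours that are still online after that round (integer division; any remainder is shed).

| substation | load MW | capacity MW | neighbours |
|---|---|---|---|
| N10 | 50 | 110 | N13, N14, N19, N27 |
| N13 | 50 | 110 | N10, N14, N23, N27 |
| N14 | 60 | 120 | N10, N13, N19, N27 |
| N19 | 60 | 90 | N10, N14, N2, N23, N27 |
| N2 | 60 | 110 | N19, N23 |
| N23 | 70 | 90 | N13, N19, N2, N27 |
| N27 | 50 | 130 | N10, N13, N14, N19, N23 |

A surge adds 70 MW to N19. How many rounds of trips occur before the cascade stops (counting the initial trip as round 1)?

Round 1 — N19 at 130 > 90. N19 trips offline.
  N19 sheds 130 MW to N10, N14, N2, N23, N27: 26 each.
    N10: 50+26 = 76 ≤ 110
    N14: 60+26 = 86 ≤ 120
    N2: 60+26 = 86 ≤ 110
    N23: 70+26 = 96 > 90
    N27: 50+26 = 76 ≤ 130
Round 2 — N23 trips offline.
  N23 sheds 96 MW to N13, N2, N27: 32 each.
    N13: 50+32 = 82 ≤ 110
    N2: 86+32 = 118 > 110
    N27: 76+32 = 108 ≤ 130
Round 3 — N2 trips offline.
  N2 sheds 118 MW: no online neighbours, lost.
No further trips.

3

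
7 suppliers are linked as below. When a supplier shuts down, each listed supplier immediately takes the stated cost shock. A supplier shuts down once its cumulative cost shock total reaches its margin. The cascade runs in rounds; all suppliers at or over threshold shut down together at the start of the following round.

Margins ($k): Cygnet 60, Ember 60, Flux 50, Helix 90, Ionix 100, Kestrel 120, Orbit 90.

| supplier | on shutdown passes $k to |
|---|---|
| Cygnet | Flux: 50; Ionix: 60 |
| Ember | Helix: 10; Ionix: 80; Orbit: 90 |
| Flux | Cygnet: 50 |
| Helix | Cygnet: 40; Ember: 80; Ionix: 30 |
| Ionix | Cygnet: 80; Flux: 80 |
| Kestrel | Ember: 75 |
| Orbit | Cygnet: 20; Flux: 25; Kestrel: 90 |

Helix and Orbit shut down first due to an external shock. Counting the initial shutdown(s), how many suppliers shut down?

6

Round 1 — Helix, Orbit shut down (initial).
  Cygnet: +40+20 → 60 ≥ 60
  Ember: +80 → 80 ≥ 60
  Flux: +25 → 25 < 50
  Ionix: +30 → 30 < 100
  Kestrel: +90 → 90 < 120
Round 2 — Cygnet, Ember shut down.
  Flux: +50 → 75 ≥ 50
  Ionix: +60+80 → 170 ≥ 100
Round 3 — Flux, Ionix shut down.
No further shutdowns.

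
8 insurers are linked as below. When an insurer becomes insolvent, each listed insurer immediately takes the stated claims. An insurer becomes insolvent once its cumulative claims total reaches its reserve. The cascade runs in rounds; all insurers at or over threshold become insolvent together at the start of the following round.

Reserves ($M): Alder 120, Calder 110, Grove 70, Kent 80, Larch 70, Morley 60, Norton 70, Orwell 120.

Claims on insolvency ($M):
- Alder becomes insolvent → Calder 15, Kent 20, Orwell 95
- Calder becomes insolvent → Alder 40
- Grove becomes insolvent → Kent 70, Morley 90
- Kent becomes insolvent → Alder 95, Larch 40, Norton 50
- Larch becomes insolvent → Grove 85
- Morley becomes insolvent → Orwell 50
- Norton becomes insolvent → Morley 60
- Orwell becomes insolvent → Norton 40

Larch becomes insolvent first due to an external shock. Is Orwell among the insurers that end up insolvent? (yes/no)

no

Round 1 — Larch becomes insolvent (initial).
  Grove: +85 → 85 ≥ 70
Round 2 — Grove becomes insolvent.
  Kent: +70 → 70 < 80
  Morley: +90 → 90 ≥ 60
Round 3 — Morley becomes insolvent.
  Orwell: +50 → 50 < 120
No further insolvencies.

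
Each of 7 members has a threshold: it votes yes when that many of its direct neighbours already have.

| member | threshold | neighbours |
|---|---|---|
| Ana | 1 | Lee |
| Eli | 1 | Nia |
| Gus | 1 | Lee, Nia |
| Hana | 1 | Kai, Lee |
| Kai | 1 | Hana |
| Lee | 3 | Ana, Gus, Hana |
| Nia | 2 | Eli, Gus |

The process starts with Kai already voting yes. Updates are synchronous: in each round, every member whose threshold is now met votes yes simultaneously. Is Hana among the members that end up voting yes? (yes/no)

yes

Round 1 — Kai votes yes (initial).
Round 2 — checking thresholds:
  Hana: 1 of 2 neighbours ≥ 1, votes yes.
Round 3 — no new yes votes; cascade stops.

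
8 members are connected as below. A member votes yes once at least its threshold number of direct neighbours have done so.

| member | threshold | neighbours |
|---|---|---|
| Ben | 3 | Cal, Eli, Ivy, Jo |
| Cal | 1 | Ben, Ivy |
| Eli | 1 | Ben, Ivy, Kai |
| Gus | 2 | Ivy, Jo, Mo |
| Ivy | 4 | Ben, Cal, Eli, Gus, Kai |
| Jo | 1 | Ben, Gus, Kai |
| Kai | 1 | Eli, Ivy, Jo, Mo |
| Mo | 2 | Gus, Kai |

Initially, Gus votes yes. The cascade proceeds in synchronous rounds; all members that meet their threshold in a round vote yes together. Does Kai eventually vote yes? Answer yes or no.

yes

Round 1 — Gus votes yes (initial).
Round 2 — checking thresholds:
  Ivy: 1 of 5 neighbours < 4, below threshold.
  Jo: 1 of 3 neighbours ≥ 1, votes yes.
  Mo: 1 of 2 neighbours < 2, below threshold.
Round 3 — checking thresholds:
  Ben: 1 of 4 neighbours < 3, below threshold.
  Ivy: 1 of 5 neighbours < 4, below threshold.
  Kai: 1 of 4 neighbours ≥ 1, votes yes.
  Mo: 1 of 2 neighbours < 2, below threshold.
Round 4 — checking thresholds:
  Ben: 1 of 4 neighbours < 3, below threshold.
  Eli: 1 of 3 neighbours ≥ 1, votes yes.
  Ivy: 2 of 5 neighbours < 4, below threshold.
  Mo: 2 of 2 neighbours ≥ 2, votes yes.
Round 5 — no new yes votes; cascade stops.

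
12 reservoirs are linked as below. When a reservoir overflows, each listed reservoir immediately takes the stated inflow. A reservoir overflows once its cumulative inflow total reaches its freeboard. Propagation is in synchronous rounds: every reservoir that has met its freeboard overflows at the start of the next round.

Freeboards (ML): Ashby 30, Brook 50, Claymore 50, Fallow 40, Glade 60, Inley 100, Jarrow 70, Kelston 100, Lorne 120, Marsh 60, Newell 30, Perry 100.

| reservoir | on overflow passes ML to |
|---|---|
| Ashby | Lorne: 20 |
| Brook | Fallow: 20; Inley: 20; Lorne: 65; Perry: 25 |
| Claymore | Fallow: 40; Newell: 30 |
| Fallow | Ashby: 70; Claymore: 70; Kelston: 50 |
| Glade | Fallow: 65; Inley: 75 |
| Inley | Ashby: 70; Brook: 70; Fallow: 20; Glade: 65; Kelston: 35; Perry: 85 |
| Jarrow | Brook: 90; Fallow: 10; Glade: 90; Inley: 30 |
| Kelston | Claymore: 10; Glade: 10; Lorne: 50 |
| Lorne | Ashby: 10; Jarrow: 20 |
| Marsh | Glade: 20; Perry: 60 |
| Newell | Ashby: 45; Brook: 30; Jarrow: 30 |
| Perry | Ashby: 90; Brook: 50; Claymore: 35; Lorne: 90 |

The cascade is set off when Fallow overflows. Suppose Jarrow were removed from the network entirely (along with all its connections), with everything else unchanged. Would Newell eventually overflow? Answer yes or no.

With Jarrow removed:
Round 1 — Fallow overflows (initial).
  Ashby: +70 → 70 ≥ 30
  Claymore: +70 → 70 ≥ 50
  Kelston: +50 → 50 < 100
Round 2 — Ashby, Claymore overflow.
  Lorne: +20 → 20 < 120
  Newell: +30 → 30 ≥ 30
Round 3 — Newell overflows.
  Brook: +30 → 30 < 50
No further overflows.

yes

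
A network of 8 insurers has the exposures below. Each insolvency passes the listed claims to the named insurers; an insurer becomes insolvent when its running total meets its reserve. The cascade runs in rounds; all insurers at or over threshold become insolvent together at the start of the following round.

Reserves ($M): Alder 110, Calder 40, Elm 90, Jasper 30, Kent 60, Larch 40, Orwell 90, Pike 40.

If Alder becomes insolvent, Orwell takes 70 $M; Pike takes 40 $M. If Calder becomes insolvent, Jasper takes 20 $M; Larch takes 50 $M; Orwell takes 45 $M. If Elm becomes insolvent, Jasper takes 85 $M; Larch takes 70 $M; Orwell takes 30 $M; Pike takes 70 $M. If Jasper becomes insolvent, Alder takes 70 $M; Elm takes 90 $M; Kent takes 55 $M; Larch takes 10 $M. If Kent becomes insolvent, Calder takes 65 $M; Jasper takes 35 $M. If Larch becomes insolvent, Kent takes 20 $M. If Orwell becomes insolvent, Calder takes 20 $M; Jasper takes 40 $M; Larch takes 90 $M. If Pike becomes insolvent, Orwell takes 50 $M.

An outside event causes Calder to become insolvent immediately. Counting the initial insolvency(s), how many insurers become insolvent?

2

Round 1 — Calder becomes insolvent (initial).
  Jasper: +20 → 20 < 30
  Larch: +50 → 50 ≥ 40
  Orwell: +45 → 45 < 90
Round 2 — Larch becomes insolvent.
  Kent: +20 → 20 < 60
No further insolvencies.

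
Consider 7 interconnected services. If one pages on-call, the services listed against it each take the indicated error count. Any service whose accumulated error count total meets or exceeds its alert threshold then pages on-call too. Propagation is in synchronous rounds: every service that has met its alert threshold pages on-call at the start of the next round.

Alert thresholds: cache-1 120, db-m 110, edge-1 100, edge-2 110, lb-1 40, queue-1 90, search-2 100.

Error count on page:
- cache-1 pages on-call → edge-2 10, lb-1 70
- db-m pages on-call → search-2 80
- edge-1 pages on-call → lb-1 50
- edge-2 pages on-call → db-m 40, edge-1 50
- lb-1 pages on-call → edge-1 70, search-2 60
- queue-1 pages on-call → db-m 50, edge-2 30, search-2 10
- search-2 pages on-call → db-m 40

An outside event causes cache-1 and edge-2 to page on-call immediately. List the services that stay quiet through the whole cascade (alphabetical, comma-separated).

db-m, queue-1, search-2

Round 1 — cache-1, edge-2 page on-call (initial).
  db-m: +40 → 40 < 110
  edge-1: +50 → 50 < 100
  lb-1: +70 → 70 ≥ 40
Round 2 — lb-1 pages on-call.
  edge-1: +70 → 120 ≥ 100
  search-2: +60 → 60 < 100
Round 3 — edge-1 pages on-call.
No further pages.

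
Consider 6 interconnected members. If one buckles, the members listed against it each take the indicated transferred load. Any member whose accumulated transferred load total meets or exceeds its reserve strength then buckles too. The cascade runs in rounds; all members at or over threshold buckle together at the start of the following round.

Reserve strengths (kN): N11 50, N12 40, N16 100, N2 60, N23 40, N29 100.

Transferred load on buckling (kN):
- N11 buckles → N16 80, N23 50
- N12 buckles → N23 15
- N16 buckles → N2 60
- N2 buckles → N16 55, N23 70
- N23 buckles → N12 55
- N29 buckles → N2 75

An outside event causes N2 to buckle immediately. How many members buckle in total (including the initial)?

3

Round 1 — N2 buckles (initial).
  N16: +55 → 55 < 100
  N23: +70 → 70 ≥ 40
Round 2 — N23 buckles.
  N12: +55 → 55 ≥ 40
Round 3 — N12 buckles.
No further bucklings.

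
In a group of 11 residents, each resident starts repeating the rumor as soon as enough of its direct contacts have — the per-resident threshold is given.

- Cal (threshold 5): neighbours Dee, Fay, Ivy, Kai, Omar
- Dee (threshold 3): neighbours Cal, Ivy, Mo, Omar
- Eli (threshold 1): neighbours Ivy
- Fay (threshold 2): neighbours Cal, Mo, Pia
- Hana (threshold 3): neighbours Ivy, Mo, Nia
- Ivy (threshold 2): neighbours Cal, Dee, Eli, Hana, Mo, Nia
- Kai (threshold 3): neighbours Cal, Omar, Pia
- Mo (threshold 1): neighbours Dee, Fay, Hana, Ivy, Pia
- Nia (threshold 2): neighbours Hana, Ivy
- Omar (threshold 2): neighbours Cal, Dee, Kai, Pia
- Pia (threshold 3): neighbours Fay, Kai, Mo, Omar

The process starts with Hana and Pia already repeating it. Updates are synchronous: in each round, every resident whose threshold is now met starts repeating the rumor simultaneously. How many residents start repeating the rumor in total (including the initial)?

7

Round 1 — Hana, Pia start repeating the rumor (initial).
Round 2 — checking thresholds:
  Fay: 1 of 3 neighbours < 2, not yet.
  Ivy: 1 of 6 neighbours < 2, not yet.
  Kai: 1 of 3 neighbours < 3, not yet.
  Mo: 2 of 5 neighbours ≥ 1, starts repeating the rumor.
  Nia: 1 of 2 neighbours < 2, not yet.
  Omar: 1 of 4 neighbours < 2, not yet.
Round 3 — checking thresholds:
  Dee: 1 of 4 neighbours < 3, not yet.
  Fay: 2 of 3 neighbours ≥ 2, starts repeating the rumor.
  Ivy: 2 of 6 neighbours ≥ 2, starts repeating the rumor.
  Kai: 1 of 3 neighbours < 3, not yet.
  Nia: 1 of 2 neighbours < 2, not yet.
  Omar: 1 of 4 neighbours < 2, not yet.
Round 4 — checking thresholds:
  Cal: 2 of 5 neighbours < 5, not yet.
  Dee: 2 of 4 neighbours < 3, not yet.
  Eli: 1 of 1 neighbours ≥ 1, starts repeating the rumor.
  Kai: 1 of 3 neighbours < 3, not yet.
  Nia: 2 of 2 neighbours ≥ 2, starts repeating the rumor.
  Omar: 1 of 4 neighbours < 2, not yet.
Round 5 — no new spreads; cascade stops.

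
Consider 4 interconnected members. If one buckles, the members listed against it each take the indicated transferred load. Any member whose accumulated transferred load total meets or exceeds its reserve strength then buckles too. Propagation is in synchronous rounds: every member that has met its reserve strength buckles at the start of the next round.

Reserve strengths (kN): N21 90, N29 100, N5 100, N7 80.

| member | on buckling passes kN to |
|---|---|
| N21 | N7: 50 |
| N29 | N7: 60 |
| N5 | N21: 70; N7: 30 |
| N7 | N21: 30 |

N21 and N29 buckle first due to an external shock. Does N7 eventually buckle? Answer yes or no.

yes

Round 1 — N21, N29 buckle (initial).
  N7: +50+60 → 110 ≥ 80
Round 2 — N7 buckles.
No further bucklings.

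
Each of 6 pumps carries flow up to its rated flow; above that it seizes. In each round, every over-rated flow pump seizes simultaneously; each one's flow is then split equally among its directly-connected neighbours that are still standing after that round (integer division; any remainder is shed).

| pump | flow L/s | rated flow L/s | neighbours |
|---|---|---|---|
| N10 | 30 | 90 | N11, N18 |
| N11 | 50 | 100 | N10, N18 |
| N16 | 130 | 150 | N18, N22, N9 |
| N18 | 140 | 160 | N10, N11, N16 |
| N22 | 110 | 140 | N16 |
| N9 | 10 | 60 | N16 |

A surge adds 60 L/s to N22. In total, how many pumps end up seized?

6

Round 1 — N22 at 170 > 140. N22 seizes.
  N22 sheds 170 L/s to N16: 170 each.
    N16: 130+170 = 300 > 150
Round 2 — N16 seizes.
  N16 sheds 300 L/s to N18, N9: 150 each.
    N18: 140+150 = 290 > 160
    N9: 10+150 = 160 > 60
Round 3 — N18, N9 seize.
  N18 sheds 290 L/s to N10, N11: 145 each.
    N10: 30+145 = 175 > 90
    N11: 50+145 = 195 > 100
  N9 sheds 160 L/s: no online neighbours, lost.
Round 4 — N10, N11 seize.
  N10 sheds 175 L/s: no online neighbours, lost.
  N11 sheds 195 L/s: no online neighbours, lost.
No further seizures.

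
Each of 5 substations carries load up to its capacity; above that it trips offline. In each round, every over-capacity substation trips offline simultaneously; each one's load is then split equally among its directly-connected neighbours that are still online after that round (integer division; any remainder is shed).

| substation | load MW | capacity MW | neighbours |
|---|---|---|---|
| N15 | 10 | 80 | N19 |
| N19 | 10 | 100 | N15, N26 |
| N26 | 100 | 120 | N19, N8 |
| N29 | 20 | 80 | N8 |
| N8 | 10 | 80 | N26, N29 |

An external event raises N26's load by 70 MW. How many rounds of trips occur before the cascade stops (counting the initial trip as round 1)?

Round 1 — N26 at 170 > 120. N26 trips offline.
  N26 sheds 170 MW to N19, N8: 85 each.
    N19: 10+85 = 95 ≤ 100
    N8: 10+85 = 95 > 80
Round 2 — N8 trips offline.
  N8 sheds 95 MW to N29: 95 each.
    N29: 20+95 = 115 > 80
Round 3 — N29 trips offline.
  N29 sheds 115 MW: no online neighbours, lost.
No further trips.

3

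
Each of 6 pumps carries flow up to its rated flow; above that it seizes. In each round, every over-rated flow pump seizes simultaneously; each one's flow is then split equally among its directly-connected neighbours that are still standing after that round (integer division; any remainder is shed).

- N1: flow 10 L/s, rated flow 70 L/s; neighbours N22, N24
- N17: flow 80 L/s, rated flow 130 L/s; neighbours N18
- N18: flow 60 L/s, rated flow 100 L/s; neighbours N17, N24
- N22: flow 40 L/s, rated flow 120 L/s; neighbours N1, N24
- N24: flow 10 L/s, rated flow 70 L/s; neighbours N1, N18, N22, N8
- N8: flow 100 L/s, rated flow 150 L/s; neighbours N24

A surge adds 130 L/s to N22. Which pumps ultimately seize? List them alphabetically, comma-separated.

Round 1 — N22 at 170 > 120. N22 seizes.
  N22 sheds 170 L/s to N1, N24: 85 each.
    N1: 10+85 = 95 > 70
    N24: 10+85 = 95 > 70
Round 2 — N1, N24 seize.
  N1 sheds 95 L/s: no online neighbours, lost.
  N24 sheds 95 L/s to N18, N8: 47 each (1 lost).
    N18: 60+47 = 107 > 100
    N8: 100+47 = 147 ≤ 150
Round 3 — N18 seizes.
  N18 sheds 107 L/s to N17: 107 each.
    N17: 80+107 = 187 > 130
Round 4 — N17 seizes.
  N17 sheds 187 L/s: no online neighbours, lost.
No further seizures.

N1, N17, N18, N22, N24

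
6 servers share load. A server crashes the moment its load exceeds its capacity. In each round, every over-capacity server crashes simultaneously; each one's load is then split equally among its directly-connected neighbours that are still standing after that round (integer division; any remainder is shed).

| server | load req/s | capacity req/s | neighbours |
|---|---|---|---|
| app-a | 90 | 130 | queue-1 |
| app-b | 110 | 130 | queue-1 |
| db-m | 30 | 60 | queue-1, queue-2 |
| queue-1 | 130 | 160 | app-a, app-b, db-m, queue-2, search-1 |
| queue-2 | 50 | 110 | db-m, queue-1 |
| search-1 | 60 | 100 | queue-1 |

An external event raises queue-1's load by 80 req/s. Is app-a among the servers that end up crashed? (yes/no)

yes

Round 1 — queue-1 at 210 > 160. queue-1 crashes.
  queue-1 sheds 210 req/s to app-a, app-b, db-m, queue-2, search-1: 42 each.
    app-a: 90+42 = 132 > 130
    app-b: 110+42 = 152 > 130
    db-m: 30+42 = 72 > 60
    queue-2: 50+42 = 92 ≤ 110
    search-1: 60+42 = 102 > 100
Round 2 — app-a, app-b, db-m, search-1 crash.
  app-a sheds 132 req/s: no online neighbours, lost.
  app-b sheds 152 req/s: no online neighbours, lost.
  db-m sheds 72 req/s to queue-2: 72 each.
    queue-2: 92+72 = 164 > 110
  search-1 sheds 102 req/s: no online neighbours, lost.
Round 3 — queue-2 crashes.
  queue-2 sheds 164 req/s: no online neighbours, lost.
No further crashes.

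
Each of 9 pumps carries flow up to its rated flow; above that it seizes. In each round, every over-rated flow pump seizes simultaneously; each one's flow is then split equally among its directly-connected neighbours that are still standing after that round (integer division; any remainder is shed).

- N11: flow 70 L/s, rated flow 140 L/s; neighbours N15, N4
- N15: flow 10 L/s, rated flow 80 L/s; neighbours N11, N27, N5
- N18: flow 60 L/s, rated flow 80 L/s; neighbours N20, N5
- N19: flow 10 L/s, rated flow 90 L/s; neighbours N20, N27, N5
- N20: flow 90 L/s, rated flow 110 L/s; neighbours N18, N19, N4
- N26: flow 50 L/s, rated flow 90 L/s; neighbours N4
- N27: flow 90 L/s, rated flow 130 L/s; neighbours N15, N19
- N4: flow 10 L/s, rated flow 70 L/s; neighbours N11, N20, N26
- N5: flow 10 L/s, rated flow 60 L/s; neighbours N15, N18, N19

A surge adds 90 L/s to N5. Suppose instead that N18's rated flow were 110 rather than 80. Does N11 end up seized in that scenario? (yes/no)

no

With N18's rated flow at 110:
Round 1 — N5 at 100 > 60. N5 seizes.
  N5 sheds 100 L/s to N15, N18, N19: 33 each (1 lost).
    N15: 10+33 = 43 ≤ 80
    N18: 60+33 = 93 ≤ 110
    N19: 10+33 = 43 ≤ 90
No further seizures.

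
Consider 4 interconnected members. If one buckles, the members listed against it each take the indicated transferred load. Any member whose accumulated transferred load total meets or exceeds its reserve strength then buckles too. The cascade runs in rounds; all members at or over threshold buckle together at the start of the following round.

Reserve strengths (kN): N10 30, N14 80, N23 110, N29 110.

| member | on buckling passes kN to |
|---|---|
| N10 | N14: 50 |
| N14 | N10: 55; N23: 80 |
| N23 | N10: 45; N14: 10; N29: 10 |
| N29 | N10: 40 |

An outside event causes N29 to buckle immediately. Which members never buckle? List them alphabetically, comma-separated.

N14, N23

Round 1 — N29 buckles (initial).
  N10: +40 → 40 ≥ 30
Round 2 — N10 buckles.
  N14: +50 → 50 < 80
No further bucklings.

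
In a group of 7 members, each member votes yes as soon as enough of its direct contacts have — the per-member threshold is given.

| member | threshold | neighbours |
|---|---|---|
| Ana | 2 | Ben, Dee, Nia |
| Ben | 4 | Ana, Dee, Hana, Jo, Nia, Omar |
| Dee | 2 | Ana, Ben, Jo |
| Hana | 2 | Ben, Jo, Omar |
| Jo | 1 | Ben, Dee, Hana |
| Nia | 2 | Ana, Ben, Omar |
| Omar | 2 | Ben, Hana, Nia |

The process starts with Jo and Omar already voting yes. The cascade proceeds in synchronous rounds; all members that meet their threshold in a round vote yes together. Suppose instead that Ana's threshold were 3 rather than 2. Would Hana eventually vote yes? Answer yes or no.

yes

With Ana's threshold at 3:
Round 1 — Jo, Omar vote yes (initial).
Round 2 — checking thresholds:
  Ben: 2 of 6 neighbours < 4, holds.
  Dee: 1 of 3 neighbours < 2, holds.
  Hana: 2 of 3 neighbours ≥ 2, votes yes.
  Nia: 1 of 3 neighbours < 2, holds.
Round 3 — no new yes votes; cascade stops.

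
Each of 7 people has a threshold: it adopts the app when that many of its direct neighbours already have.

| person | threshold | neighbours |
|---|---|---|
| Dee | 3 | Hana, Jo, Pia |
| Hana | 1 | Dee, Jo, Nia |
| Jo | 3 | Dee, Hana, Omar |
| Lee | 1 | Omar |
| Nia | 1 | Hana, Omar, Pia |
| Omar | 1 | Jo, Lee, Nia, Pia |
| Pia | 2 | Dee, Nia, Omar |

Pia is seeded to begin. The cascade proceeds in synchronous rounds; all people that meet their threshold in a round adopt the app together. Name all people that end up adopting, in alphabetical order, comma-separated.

Round 1 — Pia adopts the app (initial).
Round 2 — checking thresholds:
  Dee: 1 of 3 neighbours < 3, below threshold.
  Nia: 1 of 3 neighbours ≥ 1, adopts the app.
  Omar: 1 of 4 neighbours ≥ 1, adopts the app.
Round 3 — checking thresholds:
  Dee: 1 of 3 neighbours < 3, below threshold.
  Hana: 1 of 3 neighbours ≥ 1, adopts the app.
  Jo: 1 of 3 neighbours < 3, below threshold.
  Lee: 1 of 1 neighbours ≥ 1, adopts the app.
Round 4 — no new adoptions; cascade stops.

Hana, Lee, Nia, Omar, Pia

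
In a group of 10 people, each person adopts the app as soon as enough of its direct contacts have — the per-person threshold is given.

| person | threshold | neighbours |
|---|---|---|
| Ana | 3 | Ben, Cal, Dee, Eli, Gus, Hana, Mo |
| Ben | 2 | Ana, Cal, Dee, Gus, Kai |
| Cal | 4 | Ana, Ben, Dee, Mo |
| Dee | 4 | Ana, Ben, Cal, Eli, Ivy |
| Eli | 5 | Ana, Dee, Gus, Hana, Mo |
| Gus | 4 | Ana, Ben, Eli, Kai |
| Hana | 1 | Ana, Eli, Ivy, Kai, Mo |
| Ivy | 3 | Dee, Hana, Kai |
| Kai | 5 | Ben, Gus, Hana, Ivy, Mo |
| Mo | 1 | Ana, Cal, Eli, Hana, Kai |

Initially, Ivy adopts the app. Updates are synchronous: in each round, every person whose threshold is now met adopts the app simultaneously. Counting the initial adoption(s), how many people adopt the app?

3

Round 1 — Ivy adopts the app (initial).
Round 2 — checking thresholds:
  Dee: 1 of 5 neighbours < 4, holds.
  Hana: 1 of 5 neighbours ≥ 1, adopts the app.
  Kai: 1 of 5 neighbours < 5, holds.
Round 3 — checking thresholds:
  Ana: 1 of 7 neighbours < 3, holds.
  Dee: 1 of 5 neighbours < 4, holds.
  Eli: 1 of 5 neighbours < 5, holds.
  Kai: 2 of 5 neighbours < 5, holds.
  Mo: 1 of 5 neighbours ≥ 1, adopts the app.
Round 4 — no new adoptions; cascade stops.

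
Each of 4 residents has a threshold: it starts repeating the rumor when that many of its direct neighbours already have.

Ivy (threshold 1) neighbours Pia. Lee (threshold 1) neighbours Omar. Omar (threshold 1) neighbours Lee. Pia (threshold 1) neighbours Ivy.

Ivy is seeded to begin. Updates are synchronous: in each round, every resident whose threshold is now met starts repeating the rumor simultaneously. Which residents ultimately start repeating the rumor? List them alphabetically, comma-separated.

Ivy, Pia

Round 1 — Ivy starts repeating the rumor (initial).
Round 2 — checking thresholds:
  Pia: 1 of 1 neighbours ≥ 1, starts repeating the rumor.
Round 3 — no new spreads; cascade stops.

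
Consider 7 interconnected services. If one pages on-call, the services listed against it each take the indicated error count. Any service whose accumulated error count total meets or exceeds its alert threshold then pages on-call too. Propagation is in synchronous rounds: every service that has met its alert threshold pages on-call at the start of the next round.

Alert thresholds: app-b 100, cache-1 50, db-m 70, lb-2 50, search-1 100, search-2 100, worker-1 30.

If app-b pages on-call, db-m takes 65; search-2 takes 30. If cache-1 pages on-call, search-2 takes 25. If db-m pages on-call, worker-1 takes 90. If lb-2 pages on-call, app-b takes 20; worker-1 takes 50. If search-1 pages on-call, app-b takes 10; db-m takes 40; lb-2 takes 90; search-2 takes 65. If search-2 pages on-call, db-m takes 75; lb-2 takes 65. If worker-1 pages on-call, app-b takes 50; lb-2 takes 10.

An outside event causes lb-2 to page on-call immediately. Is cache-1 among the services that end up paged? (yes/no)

Round 1 — lb-2 pages on-call (initial).
  app-b: +20 → 20 < 100
  worker-1: +50 → 50 ≥ 30
Round 2 — worker-1 pages on-call.
  app-b: +50 → 70 < 100
No further pages.

no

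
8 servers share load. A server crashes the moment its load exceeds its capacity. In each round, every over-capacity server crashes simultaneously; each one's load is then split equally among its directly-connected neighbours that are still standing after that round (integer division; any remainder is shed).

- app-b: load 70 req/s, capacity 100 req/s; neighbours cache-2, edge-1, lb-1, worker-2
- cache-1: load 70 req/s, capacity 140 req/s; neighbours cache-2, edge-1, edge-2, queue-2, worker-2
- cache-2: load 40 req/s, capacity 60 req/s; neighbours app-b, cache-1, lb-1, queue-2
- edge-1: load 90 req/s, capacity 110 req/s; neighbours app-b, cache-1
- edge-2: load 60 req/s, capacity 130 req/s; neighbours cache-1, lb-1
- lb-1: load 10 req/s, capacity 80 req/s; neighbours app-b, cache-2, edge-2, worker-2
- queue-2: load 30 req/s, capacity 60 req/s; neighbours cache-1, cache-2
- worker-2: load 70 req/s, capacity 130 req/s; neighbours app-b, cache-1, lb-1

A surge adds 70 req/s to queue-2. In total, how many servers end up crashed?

8

Round 1 — queue-2 at 100 > 60. queue-2 crashes.
  queue-2 sheds 100 req/s to cache-1, cache-2: 50 each.
    cache-1: 70+50 = 120 ≤ 140
    cache-2: 40+50 = 90 > 60
Round 2 — cache-2 crashes.
  cache-2 sheds 90 req/s to app-b, cache-1, lb-1: 30 each.
    app-b: 70+30 = 100 ≤ 100
    cache-1: 120+30 = 150 > 140
    lb-1: 10+30 = 40 ≤ 80
Round 3 — cache-1 crashes.
  cache-1 sheds 150 req/s to edge-1, edge-2, worker-2: 50 each.
    edge-1: 90+50 = 140 > 110
    edge-2: 60+50 = 110 ≤ 130
    worker-2: 70+50 = 120 ≤ 130
Round 4 — edge-1 crashes.
  edge-1 sheds 140 req/s to app-b: 140 each.
    app-b: 100+140 = 240 > 100
Round 5 — app-b crashes.
  app-b sheds 240 req/s to lb-1, worker-2: 120 each.
    lb-1: 40+120 = 160 > 80
    worker-2: 120+120 = 240 > 130
Round 6 — lb-1, worker-2 crash.
  lb-1 sheds 160 req/s to edge-2: 160 each.
    edge-2: 110+160 = 270 > 130
  worker-2 sheds 240 req/s: no online neighbours, lost.
Round 7 — edge-2 crashes.
  edge-2 sheds 270 req/s: no online neighbours, lost.
No further crashes.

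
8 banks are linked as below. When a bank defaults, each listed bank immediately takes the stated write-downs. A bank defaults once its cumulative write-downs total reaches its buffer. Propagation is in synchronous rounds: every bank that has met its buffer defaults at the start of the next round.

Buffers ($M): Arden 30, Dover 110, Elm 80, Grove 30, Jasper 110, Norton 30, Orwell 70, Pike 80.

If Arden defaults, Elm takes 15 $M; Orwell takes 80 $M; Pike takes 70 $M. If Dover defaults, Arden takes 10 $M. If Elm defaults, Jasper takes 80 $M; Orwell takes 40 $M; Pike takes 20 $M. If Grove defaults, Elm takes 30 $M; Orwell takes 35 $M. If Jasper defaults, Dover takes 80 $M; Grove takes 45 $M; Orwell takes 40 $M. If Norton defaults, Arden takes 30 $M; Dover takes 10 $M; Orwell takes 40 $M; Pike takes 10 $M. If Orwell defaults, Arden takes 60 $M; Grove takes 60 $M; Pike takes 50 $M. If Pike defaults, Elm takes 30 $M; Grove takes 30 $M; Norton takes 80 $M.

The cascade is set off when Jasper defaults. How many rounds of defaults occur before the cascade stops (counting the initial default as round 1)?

6

Round 1 — Jasper defaults (initial).
  Dover: +80 → 80 < 110
  Grove: +45 → 45 ≥ 30
  Orwell: +40 → 40 < 70
Round 2 — Grove defaults.
  Elm: +30 → 30 < 80
  Orwell: +35 → 75 ≥ 70
Round 3 — Orwell defaults.
  Arden: +60 → 60 ≥ 30
  Pike: +50 → 50 < 80
Round 4 — Arden defaults.
  Elm: +15 → 45 < 80
  Pike: +70 → 120 ≥ 80
Round 5 — Pike defaults.
  Elm: +30 → 75 < 80
  Norton: +80 → 80 ≥ 30
Round 6 — Norton defaults.
  Dover: +10 → 90 < 110
No further defaults.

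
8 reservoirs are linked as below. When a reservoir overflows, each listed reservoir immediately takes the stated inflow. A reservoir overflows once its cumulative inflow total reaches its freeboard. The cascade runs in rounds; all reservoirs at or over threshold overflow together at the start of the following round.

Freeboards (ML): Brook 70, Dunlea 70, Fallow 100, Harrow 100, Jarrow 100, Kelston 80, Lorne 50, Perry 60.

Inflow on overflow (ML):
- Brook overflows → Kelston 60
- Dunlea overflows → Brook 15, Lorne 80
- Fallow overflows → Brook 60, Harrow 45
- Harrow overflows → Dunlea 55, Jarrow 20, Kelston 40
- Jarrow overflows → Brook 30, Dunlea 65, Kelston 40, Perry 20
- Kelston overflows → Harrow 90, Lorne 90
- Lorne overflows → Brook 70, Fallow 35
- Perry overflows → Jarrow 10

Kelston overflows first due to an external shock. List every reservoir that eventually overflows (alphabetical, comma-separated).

Round 1 — Kelston overflows (initial).
  Harrow: +90 → 90 < 100
  Lorne: +90 → 90 ≥ 50
Round 2 — Lorne overflows.
  Brook: +70 → 70 ≥ 70
  Fallow: +35 → 35 < 100
Round 3 — Brook overflows.
No further overflows.

Brook, Kelston, Lorne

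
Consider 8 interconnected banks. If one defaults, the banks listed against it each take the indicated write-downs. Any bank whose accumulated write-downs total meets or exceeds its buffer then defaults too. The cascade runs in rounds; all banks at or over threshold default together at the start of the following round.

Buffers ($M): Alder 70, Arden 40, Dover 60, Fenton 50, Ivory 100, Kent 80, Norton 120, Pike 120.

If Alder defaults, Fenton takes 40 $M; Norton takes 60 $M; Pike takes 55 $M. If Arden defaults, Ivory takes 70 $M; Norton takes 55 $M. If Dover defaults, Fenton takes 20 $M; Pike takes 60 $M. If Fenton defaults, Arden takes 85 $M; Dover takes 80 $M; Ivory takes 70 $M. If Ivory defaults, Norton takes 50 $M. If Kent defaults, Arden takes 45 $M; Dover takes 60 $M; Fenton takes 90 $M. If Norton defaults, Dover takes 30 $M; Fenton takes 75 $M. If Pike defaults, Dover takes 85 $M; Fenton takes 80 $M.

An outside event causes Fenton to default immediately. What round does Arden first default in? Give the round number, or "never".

2

Round 1 — Fenton defaults (initial).
  Arden: +85 → 85 ≥ 40
  Dover: +80 → 80 ≥ 60
  Ivory: +70 → 70 < 100
Round 2 — Arden, Dover default.
  Ivory: +70 → 140 ≥ 100
  Norton: +55 → 55 < 120
  Pike: +60 → 60 < 120
Round 3 — Ivory defaults.
  Norton: +50 → 105 < 120
No further defaults.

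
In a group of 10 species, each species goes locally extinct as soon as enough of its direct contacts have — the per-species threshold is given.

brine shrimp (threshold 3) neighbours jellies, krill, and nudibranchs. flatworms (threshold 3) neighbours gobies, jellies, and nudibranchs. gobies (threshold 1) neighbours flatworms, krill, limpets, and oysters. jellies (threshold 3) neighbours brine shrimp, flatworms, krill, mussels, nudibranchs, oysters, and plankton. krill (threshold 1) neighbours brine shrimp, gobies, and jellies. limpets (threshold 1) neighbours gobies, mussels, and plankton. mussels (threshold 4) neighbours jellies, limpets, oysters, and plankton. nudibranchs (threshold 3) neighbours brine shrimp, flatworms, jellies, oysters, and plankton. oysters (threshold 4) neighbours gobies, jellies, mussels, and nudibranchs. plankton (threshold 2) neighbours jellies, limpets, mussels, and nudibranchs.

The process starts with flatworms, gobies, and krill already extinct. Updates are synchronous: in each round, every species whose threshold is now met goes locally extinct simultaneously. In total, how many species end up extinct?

4

Round 1 — flatworms, gobies, krill go locally extinct (initial).
Round 2 — checking thresholds:
  brine shrimp: 1 of 3 neighbours < 3, holds.
  jellies: 2 of 7 neighbours < 3, holds.
  limpets: 1 of 3 neighbours ≥ 1, goes locally extinct.
  nudibranchs: 1 of 5 neighbours < 3, holds.
  oysters: 1 of 4 neighbours < 4, holds.
Round 3 — no new extinctions; cascade stops.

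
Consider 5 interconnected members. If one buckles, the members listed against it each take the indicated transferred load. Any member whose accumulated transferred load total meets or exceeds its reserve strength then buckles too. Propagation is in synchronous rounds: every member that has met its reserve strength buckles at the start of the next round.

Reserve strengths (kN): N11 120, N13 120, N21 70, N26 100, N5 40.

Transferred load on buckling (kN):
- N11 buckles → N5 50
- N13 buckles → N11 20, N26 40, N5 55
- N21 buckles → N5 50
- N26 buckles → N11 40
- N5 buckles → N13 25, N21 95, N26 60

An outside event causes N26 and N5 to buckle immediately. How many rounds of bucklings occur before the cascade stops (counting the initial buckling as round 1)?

Round 1 — N26, N5 buckle (initial).
  N11: +40 → 40 < 120
  N13: +25 → 25 < 120
  N21: +95 → 95 ≥ 70
Round 2 — N21 buckles.
No further bucklings.

2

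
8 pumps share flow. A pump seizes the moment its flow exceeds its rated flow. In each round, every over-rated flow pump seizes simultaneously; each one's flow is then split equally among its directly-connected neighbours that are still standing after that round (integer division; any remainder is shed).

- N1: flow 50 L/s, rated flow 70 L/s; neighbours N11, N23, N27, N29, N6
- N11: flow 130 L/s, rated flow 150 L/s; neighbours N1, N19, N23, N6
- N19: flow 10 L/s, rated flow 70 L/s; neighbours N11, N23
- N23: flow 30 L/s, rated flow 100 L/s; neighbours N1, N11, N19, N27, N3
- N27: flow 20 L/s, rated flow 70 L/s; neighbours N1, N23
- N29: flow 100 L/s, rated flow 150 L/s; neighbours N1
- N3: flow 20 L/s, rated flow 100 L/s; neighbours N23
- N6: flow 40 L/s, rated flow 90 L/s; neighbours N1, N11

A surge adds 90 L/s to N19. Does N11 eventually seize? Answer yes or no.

yes

Round 1 — N19 at 100 > 70. N19 seizes.
  N19 sheds 100 L/s to N11, N23: 50 each.
    N11: 130+50 = 180 > 150
    N23: 30+50 = 80 ≤ 100
Round 2 — N11 seizes.
  N11 sheds 180 L/s to N1, N23, N6: 60 each.
    N1: 50+60 = 110 > 70
    N23: 80+60 = 140 > 100
    N6: 40+60 = 100 > 90
Round 3 — N1, N23, N6 seize.
  N1 sheds 110 L/s to N27, N29: 55 each.
    N27: 20+55 = 75 > 70
    N29: 100+55 = 155 > 150
  N23 sheds 140 L/s to N27, N3: 70 each.
    N27: 75+70 = 145 > 70
    N3: 20+70 = 90 ≤ 100
  N6 sheds 100 L/s: no online neighbours, lost.
Round 4 — N27, N29 seize.
  N27 sheds 145 L/s: no online neighbours, lost.
  N29 sheds 155 L/s: no online neighbours, lost.
No further seizures.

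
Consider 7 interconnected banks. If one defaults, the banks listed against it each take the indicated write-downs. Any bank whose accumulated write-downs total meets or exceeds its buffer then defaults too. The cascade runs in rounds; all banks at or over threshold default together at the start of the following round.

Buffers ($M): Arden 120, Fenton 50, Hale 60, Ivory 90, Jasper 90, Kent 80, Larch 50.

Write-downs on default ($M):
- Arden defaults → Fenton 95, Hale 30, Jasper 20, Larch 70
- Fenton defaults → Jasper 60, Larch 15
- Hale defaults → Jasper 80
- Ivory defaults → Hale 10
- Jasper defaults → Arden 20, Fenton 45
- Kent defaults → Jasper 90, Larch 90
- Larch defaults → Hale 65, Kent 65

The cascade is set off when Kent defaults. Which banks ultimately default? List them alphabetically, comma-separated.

Hale, Jasper, Kent, Larch

Round 1 — Kent defaults (initial).
  Jasper: +90 → 90 ≥ 90
  Larch: +90 → 90 ≥ 50
Round 2 — Jasper, Larch default.
  Arden: +20 → 20 < 120
  Fenton: +45 → 45 < 50
  Hale: +65 → 65 ≥ 60
Round 3 — Hale defaults.
No further defaults.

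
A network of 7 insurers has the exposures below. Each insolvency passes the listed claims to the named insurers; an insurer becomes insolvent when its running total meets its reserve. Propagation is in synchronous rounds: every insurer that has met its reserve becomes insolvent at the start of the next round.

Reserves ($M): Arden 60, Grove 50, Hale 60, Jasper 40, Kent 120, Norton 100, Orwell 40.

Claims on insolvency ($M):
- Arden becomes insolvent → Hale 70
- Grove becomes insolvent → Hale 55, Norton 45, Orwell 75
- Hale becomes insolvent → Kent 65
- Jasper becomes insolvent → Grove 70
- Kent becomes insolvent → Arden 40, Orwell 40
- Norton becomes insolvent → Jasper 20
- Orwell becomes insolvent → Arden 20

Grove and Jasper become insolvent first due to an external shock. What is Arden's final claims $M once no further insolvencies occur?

Round 1 — Grove, Jasper become insolvent (initial).
  Hale: +55 → 55 < 60
  Norton: +45 → 45 < 100
  Orwell: +75 → 75 ≥ 40
Round 2 — Orwell becomes insolvent.
  Arden: +20 → 20 < 60
No further insolvencies.

20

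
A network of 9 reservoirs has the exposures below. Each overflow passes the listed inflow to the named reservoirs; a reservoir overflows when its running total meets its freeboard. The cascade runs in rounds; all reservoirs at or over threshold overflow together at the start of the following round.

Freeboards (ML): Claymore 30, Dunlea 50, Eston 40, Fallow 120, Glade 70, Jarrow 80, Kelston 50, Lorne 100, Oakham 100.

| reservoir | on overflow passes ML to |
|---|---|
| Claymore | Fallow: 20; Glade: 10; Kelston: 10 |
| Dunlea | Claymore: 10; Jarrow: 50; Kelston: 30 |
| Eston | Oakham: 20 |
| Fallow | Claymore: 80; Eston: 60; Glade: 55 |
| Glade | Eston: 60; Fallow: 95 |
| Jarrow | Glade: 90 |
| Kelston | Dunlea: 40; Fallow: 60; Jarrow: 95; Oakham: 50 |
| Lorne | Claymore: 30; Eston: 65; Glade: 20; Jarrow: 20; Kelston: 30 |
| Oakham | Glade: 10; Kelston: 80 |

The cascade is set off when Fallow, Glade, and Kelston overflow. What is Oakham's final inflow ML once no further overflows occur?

Round 1 — Fallow, Glade, Kelston overflow (initial).
  Claymore: +80 → 80 ≥ 30
  Dunlea: +40 → 40 < 50
  Eston: +60+60 → 120 ≥ 40
  Jarrow: +95 → 95 ≥ 80
  Oakham: +50 → 50 < 100
Round 2 — Claymore, Eston, Jarrow overflow.
  Oakham: +20 → 70 < 100
No further overflows.

70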